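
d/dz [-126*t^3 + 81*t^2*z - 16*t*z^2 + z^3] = 81*t^2 - 32*t*z + 3*z^2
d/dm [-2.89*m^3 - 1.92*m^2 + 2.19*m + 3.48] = -8.67*m^2 - 3.84*m + 2.19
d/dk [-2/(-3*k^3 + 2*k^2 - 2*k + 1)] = 2*(-9*k^2 + 4*k - 2)/(3*k^3 - 2*k^2 + 2*k - 1)^2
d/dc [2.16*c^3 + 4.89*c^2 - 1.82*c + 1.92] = 6.48*c^2 + 9.78*c - 1.82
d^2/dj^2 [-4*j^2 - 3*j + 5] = -8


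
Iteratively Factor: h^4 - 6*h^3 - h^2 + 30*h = (h)*(h^3 - 6*h^2 - h + 30) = h*(h + 2)*(h^2 - 8*h + 15) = h*(h - 3)*(h + 2)*(h - 5)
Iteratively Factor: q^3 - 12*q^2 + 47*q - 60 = (q - 5)*(q^2 - 7*q + 12) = (q - 5)*(q - 3)*(q - 4)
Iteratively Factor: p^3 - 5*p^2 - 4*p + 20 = (p - 2)*(p^2 - 3*p - 10) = (p - 2)*(p + 2)*(p - 5)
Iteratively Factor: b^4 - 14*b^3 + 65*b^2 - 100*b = (b)*(b^3 - 14*b^2 + 65*b - 100) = b*(b - 5)*(b^2 - 9*b + 20) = b*(b - 5)*(b - 4)*(b - 5)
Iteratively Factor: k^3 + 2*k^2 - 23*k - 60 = (k + 3)*(k^2 - k - 20) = (k - 5)*(k + 3)*(k + 4)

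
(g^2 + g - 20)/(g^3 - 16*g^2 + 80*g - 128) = (g + 5)/(g^2 - 12*g + 32)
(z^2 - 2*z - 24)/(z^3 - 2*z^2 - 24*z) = 1/z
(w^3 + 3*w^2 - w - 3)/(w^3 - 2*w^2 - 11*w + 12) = (w + 1)/(w - 4)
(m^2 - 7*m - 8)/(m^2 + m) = (m - 8)/m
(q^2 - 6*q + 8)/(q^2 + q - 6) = (q - 4)/(q + 3)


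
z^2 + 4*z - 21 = (z - 3)*(z + 7)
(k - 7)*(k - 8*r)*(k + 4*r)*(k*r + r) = k^4*r - 4*k^3*r^2 - 6*k^3*r - 32*k^2*r^3 + 24*k^2*r^2 - 7*k^2*r + 192*k*r^3 + 28*k*r^2 + 224*r^3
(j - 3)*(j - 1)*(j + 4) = j^3 - 13*j + 12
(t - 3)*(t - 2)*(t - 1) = t^3 - 6*t^2 + 11*t - 6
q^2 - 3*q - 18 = (q - 6)*(q + 3)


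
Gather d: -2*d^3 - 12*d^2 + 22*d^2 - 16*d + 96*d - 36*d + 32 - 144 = -2*d^3 + 10*d^2 + 44*d - 112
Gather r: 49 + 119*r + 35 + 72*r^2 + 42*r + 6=72*r^2 + 161*r + 90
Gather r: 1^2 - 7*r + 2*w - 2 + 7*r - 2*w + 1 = 0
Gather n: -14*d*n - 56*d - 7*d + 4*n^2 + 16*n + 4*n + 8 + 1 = -63*d + 4*n^2 + n*(20 - 14*d) + 9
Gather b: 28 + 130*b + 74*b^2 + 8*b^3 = 8*b^3 + 74*b^2 + 130*b + 28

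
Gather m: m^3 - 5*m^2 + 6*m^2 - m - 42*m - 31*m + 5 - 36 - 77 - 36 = m^3 + m^2 - 74*m - 144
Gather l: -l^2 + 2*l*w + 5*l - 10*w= -l^2 + l*(2*w + 5) - 10*w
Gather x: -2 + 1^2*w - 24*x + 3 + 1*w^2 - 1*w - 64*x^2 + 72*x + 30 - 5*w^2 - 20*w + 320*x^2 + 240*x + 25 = -4*w^2 - 20*w + 256*x^2 + 288*x + 56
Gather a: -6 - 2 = -8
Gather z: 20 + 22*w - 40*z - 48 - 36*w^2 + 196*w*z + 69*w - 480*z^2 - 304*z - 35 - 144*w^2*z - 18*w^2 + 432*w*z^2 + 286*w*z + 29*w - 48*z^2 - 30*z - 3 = -54*w^2 + 120*w + z^2*(432*w - 528) + z*(-144*w^2 + 482*w - 374) - 66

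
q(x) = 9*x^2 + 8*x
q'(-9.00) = -154.00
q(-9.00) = 657.00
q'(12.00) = 224.00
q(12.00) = 1392.00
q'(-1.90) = -26.20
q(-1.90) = 17.29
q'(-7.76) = -131.68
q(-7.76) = 479.88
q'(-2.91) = -44.38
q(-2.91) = 52.93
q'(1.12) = 28.16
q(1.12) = 20.25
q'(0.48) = 16.64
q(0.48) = 5.91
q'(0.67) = 20.06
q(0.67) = 9.40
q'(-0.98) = -9.64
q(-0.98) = 0.80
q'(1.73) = 39.14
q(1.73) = 40.78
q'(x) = 18*x + 8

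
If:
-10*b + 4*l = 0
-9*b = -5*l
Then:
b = 0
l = 0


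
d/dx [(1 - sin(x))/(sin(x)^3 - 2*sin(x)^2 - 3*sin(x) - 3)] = (2*sin(x)^3 - 5*sin(x)^2 + 4*sin(x) + 6)*cos(x)/(sin(x)^3 - 2*sin(x)^2 - 3*sin(x) - 3)^2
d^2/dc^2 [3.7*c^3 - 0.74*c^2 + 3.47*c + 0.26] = 22.2*c - 1.48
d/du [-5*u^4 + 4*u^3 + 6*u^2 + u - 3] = -20*u^3 + 12*u^2 + 12*u + 1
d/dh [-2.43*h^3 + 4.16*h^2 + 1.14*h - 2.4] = -7.29*h^2 + 8.32*h + 1.14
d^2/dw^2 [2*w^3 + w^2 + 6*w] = 12*w + 2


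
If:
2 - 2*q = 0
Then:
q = 1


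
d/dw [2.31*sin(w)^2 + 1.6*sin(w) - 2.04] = (4.62*sin(w) + 1.6)*cos(w)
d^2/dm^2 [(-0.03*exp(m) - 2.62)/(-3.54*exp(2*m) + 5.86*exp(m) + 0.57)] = (0.375948*exp(4*m) + 131.9535*exp(3*m) - 162.68778*exp(2*m) + 111.01609*exp(m) - 8.741577)*exp(m)/(44.361864*exp(6*m) - 220.305528*exp(5*m) + 343.257516*exp(4*m) - 130.284208*exp(3*m) - 55.270278*exp(2*m) - 5.711742*exp(m) - 0.185193)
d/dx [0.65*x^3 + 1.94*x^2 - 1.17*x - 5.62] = 1.95*x^2 + 3.88*x - 1.17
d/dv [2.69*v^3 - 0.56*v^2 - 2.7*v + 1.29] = 8.07*v^2 - 1.12*v - 2.7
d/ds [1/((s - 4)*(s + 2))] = 2*(1 - s)/(s^4 - 4*s^3 - 12*s^2 + 32*s + 64)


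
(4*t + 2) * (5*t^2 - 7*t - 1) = 20*t^3 - 18*t^2 - 18*t - 2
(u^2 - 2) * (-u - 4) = -u^3 - 4*u^2 + 2*u + 8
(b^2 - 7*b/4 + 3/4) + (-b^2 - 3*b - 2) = -19*b/4 - 5/4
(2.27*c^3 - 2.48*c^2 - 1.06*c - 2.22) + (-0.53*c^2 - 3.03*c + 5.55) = 2.27*c^3 - 3.01*c^2 - 4.09*c + 3.33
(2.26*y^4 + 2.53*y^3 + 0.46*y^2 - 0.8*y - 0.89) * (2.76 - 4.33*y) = -9.7858*y^5 - 4.7173*y^4 + 4.991*y^3 + 4.7336*y^2 + 1.6457*y - 2.4564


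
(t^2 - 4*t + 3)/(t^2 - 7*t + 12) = (t - 1)/(t - 4)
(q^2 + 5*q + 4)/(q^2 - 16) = (q + 1)/(q - 4)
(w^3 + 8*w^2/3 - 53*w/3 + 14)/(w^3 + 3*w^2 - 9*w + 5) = (w^2 + 11*w/3 - 14)/(w^2 + 4*w - 5)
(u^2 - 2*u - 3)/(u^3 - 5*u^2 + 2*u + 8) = (u - 3)/(u^2 - 6*u + 8)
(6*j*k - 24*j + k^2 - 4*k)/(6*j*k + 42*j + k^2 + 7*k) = (k - 4)/(k + 7)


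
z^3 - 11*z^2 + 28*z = z*(z - 7)*(z - 4)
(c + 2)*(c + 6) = c^2 + 8*c + 12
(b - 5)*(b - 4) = b^2 - 9*b + 20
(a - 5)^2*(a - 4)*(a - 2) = a^4 - 16*a^3 + 93*a^2 - 230*a + 200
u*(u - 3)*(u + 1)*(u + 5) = u^4 + 3*u^3 - 13*u^2 - 15*u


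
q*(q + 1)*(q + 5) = q^3 + 6*q^2 + 5*q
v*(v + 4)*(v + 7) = v^3 + 11*v^2 + 28*v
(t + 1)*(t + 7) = t^2 + 8*t + 7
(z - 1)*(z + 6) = z^2 + 5*z - 6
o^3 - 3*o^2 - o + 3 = (o - 3)*(o - 1)*(o + 1)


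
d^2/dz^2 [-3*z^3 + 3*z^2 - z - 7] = 6 - 18*z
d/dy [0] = 0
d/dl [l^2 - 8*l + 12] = 2*l - 8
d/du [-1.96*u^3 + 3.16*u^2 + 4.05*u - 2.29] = -5.88*u^2 + 6.32*u + 4.05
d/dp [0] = 0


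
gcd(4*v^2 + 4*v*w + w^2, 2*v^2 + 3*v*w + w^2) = 2*v + w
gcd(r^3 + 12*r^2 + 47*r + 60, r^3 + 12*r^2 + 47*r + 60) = r^3 + 12*r^2 + 47*r + 60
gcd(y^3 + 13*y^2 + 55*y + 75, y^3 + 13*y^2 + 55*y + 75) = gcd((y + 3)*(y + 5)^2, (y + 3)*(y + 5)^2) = y^3 + 13*y^2 + 55*y + 75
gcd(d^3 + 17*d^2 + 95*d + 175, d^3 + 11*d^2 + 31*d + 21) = d + 7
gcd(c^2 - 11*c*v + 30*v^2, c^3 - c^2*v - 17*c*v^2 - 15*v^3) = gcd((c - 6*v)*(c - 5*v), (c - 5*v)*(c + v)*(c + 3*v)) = -c + 5*v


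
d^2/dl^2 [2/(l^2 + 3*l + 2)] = 4*(-l^2 - 3*l + (2*l + 3)^2 - 2)/(l^2 + 3*l + 2)^3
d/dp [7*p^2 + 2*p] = 14*p + 2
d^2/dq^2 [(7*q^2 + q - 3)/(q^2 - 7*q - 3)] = 4*(25*q^3 + 27*q^2 + 36*q - 57)/(q^6 - 21*q^5 + 138*q^4 - 217*q^3 - 414*q^2 - 189*q - 27)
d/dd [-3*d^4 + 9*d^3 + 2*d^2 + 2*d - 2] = -12*d^3 + 27*d^2 + 4*d + 2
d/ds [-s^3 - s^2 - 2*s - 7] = -3*s^2 - 2*s - 2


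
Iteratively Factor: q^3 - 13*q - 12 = (q - 4)*(q^2 + 4*q + 3) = (q - 4)*(q + 1)*(q + 3)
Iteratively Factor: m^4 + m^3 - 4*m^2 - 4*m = (m - 2)*(m^3 + 3*m^2 + 2*m) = m*(m - 2)*(m^2 + 3*m + 2) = m*(m - 2)*(m + 2)*(m + 1)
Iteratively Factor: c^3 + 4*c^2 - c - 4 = (c + 4)*(c^2 - 1) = (c - 1)*(c + 4)*(c + 1)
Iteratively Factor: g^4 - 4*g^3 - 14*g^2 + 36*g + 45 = (g + 1)*(g^3 - 5*g^2 - 9*g + 45) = (g + 1)*(g + 3)*(g^2 - 8*g + 15) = (g - 3)*(g + 1)*(g + 3)*(g - 5)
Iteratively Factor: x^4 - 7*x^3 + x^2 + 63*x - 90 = (x + 3)*(x^3 - 10*x^2 + 31*x - 30) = (x - 3)*(x + 3)*(x^2 - 7*x + 10) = (x - 5)*(x - 3)*(x + 3)*(x - 2)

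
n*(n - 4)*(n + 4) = n^3 - 16*n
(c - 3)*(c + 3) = c^2 - 9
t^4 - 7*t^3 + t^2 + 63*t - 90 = (t - 5)*(t - 3)*(t - 2)*(t + 3)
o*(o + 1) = o^2 + o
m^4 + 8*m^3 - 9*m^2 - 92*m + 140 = (m - 2)^2*(m + 5)*(m + 7)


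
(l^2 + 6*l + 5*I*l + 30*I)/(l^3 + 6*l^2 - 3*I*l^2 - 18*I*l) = (l + 5*I)/(l*(l - 3*I))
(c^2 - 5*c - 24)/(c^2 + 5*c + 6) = (c - 8)/(c + 2)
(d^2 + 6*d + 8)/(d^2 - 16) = (d + 2)/(d - 4)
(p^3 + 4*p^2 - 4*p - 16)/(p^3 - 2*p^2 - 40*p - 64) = (p - 2)/(p - 8)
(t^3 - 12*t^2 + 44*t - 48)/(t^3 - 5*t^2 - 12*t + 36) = (t - 4)/(t + 3)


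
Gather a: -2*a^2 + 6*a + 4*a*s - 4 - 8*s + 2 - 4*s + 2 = -2*a^2 + a*(4*s + 6) - 12*s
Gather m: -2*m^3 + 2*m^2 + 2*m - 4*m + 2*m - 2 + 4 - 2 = -2*m^3 + 2*m^2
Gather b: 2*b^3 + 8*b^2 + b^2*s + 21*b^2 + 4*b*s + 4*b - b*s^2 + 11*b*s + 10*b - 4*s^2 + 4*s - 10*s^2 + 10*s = 2*b^3 + b^2*(s + 29) + b*(-s^2 + 15*s + 14) - 14*s^2 + 14*s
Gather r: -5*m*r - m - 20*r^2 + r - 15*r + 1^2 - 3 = -m - 20*r^2 + r*(-5*m - 14) - 2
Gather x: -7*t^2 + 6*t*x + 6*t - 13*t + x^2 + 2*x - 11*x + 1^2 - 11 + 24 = -7*t^2 - 7*t + x^2 + x*(6*t - 9) + 14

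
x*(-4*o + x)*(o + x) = -4*o^2*x - 3*o*x^2 + x^3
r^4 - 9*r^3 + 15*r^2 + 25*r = r*(r - 5)^2*(r + 1)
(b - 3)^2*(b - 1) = b^3 - 7*b^2 + 15*b - 9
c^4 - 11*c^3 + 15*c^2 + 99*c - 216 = (c - 8)*(c - 3)^2*(c + 3)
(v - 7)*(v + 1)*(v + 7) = v^3 + v^2 - 49*v - 49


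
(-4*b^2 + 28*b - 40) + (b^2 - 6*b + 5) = -3*b^2 + 22*b - 35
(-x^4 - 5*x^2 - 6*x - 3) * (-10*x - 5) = 10*x^5 + 5*x^4 + 50*x^3 + 85*x^2 + 60*x + 15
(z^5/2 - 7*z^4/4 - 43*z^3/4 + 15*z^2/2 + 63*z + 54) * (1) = z^5/2 - 7*z^4/4 - 43*z^3/4 + 15*z^2/2 + 63*z + 54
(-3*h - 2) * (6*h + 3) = -18*h^2 - 21*h - 6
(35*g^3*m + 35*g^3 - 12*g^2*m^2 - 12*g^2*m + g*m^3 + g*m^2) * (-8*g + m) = -280*g^4*m - 280*g^4 + 131*g^3*m^2 + 131*g^3*m - 20*g^2*m^3 - 20*g^2*m^2 + g*m^4 + g*m^3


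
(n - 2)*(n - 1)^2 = n^3 - 4*n^2 + 5*n - 2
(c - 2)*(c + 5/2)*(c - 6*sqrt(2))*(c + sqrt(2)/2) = c^4 - 11*sqrt(2)*c^3/2 + c^3/2 - 11*c^2 - 11*sqrt(2)*c^2/4 - 3*c + 55*sqrt(2)*c/2 + 30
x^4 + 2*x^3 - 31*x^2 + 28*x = x*(x - 4)*(x - 1)*(x + 7)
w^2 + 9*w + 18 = (w + 3)*(w + 6)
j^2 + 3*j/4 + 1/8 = (j + 1/4)*(j + 1/2)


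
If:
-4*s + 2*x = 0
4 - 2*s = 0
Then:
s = 2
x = 4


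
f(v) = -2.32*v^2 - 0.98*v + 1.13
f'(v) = -4.64*v - 0.98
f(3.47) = -30.21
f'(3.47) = -17.08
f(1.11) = -2.82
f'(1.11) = -6.13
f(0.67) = -0.57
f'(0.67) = -4.09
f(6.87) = -115.10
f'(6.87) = -32.86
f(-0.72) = 0.63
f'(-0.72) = 2.36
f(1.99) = -10.01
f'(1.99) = -10.21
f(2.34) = -13.87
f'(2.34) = -11.84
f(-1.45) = -2.33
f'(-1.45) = 5.75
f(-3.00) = -16.81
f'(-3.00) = 12.94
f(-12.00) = -321.19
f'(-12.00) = 54.70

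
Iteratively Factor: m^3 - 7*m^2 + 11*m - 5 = (m - 5)*(m^2 - 2*m + 1) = (m - 5)*(m - 1)*(m - 1)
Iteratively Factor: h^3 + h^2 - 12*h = (h)*(h^2 + h - 12) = h*(h - 3)*(h + 4)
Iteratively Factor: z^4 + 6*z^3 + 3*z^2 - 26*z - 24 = (z - 2)*(z^3 + 8*z^2 + 19*z + 12) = (z - 2)*(z + 3)*(z^2 + 5*z + 4) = (z - 2)*(z + 3)*(z + 4)*(z + 1)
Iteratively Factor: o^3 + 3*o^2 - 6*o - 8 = (o - 2)*(o^2 + 5*o + 4) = (o - 2)*(o + 1)*(o + 4)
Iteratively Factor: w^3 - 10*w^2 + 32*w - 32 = (w - 2)*(w^2 - 8*w + 16) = (w - 4)*(w - 2)*(w - 4)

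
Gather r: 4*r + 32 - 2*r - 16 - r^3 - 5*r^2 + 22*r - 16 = -r^3 - 5*r^2 + 24*r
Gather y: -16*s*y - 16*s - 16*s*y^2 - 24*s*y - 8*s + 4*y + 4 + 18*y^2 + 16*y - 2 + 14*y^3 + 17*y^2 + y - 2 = -24*s + 14*y^3 + y^2*(35 - 16*s) + y*(21 - 40*s)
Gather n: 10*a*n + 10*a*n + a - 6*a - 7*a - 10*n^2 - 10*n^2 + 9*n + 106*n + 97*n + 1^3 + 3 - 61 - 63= -12*a - 20*n^2 + n*(20*a + 212) - 120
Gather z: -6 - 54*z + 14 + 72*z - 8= 18*z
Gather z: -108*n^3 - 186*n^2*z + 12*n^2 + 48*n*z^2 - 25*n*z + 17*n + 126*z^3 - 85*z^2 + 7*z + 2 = -108*n^3 + 12*n^2 + 17*n + 126*z^3 + z^2*(48*n - 85) + z*(-186*n^2 - 25*n + 7) + 2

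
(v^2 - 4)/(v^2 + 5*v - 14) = (v + 2)/(v + 7)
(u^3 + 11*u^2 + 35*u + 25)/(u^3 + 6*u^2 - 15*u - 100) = (u + 1)/(u - 4)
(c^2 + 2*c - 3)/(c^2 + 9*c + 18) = (c - 1)/(c + 6)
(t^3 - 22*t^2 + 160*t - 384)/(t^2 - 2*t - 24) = (t^2 - 16*t + 64)/(t + 4)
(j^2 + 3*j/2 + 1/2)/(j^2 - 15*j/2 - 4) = (j + 1)/(j - 8)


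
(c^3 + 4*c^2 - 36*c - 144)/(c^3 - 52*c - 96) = (c^2 - 2*c - 24)/(c^2 - 6*c - 16)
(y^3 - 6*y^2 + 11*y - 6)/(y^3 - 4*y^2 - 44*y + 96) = (y^2 - 4*y + 3)/(y^2 - 2*y - 48)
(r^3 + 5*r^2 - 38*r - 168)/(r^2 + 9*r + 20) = (r^2 + r - 42)/(r + 5)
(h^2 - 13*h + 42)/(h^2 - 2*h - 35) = (h - 6)/(h + 5)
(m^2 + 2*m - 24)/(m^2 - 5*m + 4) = (m + 6)/(m - 1)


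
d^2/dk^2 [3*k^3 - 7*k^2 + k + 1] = 18*k - 14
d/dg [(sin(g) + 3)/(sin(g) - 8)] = -11*cos(g)/(sin(g) - 8)^2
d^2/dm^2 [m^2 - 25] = 2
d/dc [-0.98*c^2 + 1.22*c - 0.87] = 1.22 - 1.96*c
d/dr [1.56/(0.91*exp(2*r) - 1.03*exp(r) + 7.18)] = (1.6068 - 2.8392*exp(r))*exp(r)/(0.91*exp(2*r) - 1.03*exp(r) + 7.18)^2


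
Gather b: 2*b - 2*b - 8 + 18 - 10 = 0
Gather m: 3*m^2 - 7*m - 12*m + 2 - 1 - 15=3*m^2 - 19*m - 14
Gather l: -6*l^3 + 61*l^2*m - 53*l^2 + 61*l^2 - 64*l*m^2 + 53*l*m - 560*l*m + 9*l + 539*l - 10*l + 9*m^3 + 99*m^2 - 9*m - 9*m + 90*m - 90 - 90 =-6*l^3 + l^2*(61*m + 8) + l*(-64*m^2 - 507*m + 538) + 9*m^3 + 99*m^2 + 72*m - 180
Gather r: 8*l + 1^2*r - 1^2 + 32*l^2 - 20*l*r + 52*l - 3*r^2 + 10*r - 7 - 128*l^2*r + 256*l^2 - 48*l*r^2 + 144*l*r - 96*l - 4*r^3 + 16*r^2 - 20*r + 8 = 288*l^2 - 36*l - 4*r^3 + r^2*(13 - 48*l) + r*(-128*l^2 + 124*l - 9)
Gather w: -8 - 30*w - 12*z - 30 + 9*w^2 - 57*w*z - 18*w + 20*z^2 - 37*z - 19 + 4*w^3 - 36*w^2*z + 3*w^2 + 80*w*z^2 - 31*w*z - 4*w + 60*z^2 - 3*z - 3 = 4*w^3 + w^2*(12 - 36*z) + w*(80*z^2 - 88*z - 52) + 80*z^2 - 52*z - 60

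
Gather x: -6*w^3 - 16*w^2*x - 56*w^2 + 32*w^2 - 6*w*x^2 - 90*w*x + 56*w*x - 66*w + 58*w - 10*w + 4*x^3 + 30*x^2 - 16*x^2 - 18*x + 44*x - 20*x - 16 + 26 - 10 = -6*w^3 - 24*w^2 - 18*w + 4*x^3 + x^2*(14 - 6*w) + x*(-16*w^2 - 34*w + 6)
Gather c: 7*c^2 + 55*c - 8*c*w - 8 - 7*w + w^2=7*c^2 + c*(55 - 8*w) + w^2 - 7*w - 8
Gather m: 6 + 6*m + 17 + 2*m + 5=8*m + 28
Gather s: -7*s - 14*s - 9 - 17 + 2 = -21*s - 24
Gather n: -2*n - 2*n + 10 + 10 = 20 - 4*n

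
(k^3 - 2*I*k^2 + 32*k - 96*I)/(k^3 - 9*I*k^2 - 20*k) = (k^2 + 2*I*k + 24)/(k*(k - 5*I))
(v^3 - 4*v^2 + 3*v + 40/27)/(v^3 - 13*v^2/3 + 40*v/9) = (v + 1/3)/v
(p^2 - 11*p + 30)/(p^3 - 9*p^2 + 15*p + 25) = (p - 6)/(p^2 - 4*p - 5)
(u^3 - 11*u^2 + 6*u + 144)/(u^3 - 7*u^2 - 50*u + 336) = (u + 3)/(u + 7)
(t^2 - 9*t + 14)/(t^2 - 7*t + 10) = (t - 7)/(t - 5)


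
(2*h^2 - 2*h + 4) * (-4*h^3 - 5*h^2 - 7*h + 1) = -8*h^5 - 2*h^4 - 20*h^3 - 4*h^2 - 30*h + 4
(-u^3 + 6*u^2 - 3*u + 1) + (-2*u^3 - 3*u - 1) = -3*u^3 + 6*u^2 - 6*u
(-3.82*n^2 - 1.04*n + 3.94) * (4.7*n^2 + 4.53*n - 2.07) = -17.954*n^4 - 22.1926*n^3 + 21.7142*n^2 + 20.001*n - 8.1558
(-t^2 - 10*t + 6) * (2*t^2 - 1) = -2*t^4 - 20*t^3 + 13*t^2 + 10*t - 6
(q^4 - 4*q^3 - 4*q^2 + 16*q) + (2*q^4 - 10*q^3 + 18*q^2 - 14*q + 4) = 3*q^4 - 14*q^3 + 14*q^2 + 2*q + 4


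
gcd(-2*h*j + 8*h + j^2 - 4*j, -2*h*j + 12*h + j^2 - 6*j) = 2*h - j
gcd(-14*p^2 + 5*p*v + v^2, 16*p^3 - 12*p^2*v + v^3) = 2*p - v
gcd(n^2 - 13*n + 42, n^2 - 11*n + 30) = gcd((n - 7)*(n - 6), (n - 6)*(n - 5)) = n - 6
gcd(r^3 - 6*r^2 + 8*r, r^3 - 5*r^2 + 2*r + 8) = r^2 - 6*r + 8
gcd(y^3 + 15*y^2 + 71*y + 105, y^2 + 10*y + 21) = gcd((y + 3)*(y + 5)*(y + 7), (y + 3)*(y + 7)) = y^2 + 10*y + 21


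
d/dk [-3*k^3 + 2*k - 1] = 2 - 9*k^2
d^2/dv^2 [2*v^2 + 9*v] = 4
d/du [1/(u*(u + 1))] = (-2*u - 1)/(u^2*(u^2 + 2*u + 1))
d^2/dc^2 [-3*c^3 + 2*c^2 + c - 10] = 4 - 18*c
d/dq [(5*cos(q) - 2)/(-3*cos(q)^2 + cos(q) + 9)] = (15*sin(q)^2 + 12*cos(q) - 62)*sin(q)/(-3*cos(q)^2 + cos(q) + 9)^2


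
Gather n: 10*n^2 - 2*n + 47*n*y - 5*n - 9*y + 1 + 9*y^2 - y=10*n^2 + n*(47*y - 7) + 9*y^2 - 10*y + 1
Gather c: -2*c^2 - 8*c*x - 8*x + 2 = -2*c^2 - 8*c*x - 8*x + 2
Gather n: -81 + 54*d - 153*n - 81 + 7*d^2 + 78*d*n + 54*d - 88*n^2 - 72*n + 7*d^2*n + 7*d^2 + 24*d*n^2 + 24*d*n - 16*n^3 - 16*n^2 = 14*d^2 + 108*d - 16*n^3 + n^2*(24*d - 104) + n*(7*d^2 + 102*d - 225) - 162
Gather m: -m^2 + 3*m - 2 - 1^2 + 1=-m^2 + 3*m - 2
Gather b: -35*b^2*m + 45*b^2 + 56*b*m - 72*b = b^2*(45 - 35*m) + b*(56*m - 72)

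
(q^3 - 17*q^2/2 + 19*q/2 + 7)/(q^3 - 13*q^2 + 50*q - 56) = (q + 1/2)/(q - 4)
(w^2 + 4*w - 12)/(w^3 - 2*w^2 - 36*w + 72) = 1/(w - 6)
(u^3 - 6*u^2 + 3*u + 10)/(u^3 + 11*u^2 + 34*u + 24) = (u^2 - 7*u + 10)/(u^2 + 10*u + 24)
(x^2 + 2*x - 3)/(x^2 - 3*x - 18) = (x - 1)/(x - 6)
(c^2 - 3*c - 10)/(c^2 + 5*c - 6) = (c^2 - 3*c - 10)/(c^2 + 5*c - 6)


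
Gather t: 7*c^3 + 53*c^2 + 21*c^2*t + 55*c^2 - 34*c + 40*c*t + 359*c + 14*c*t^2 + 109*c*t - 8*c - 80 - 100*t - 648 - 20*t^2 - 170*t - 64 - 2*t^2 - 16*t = 7*c^3 + 108*c^2 + 317*c + t^2*(14*c - 22) + t*(21*c^2 + 149*c - 286) - 792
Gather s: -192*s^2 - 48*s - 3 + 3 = -192*s^2 - 48*s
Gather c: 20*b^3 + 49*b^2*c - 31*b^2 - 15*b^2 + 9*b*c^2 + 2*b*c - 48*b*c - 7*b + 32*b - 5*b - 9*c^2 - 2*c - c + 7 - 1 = 20*b^3 - 46*b^2 + 20*b + c^2*(9*b - 9) + c*(49*b^2 - 46*b - 3) + 6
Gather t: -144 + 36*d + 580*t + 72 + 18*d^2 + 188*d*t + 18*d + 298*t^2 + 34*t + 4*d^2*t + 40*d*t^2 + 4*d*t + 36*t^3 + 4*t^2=18*d^2 + 54*d + 36*t^3 + t^2*(40*d + 302) + t*(4*d^2 + 192*d + 614) - 72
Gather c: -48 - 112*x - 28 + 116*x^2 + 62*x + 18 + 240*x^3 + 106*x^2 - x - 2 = 240*x^3 + 222*x^2 - 51*x - 60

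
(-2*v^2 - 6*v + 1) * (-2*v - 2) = 4*v^3 + 16*v^2 + 10*v - 2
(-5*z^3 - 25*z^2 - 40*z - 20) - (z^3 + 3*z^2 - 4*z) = -6*z^3 - 28*z^2 - 36*z - 20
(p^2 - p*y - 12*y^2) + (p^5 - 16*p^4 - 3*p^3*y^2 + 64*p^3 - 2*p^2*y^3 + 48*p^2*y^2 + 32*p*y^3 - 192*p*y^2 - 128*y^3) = p^5 - 16*p^4 - 3*p^3*y^2 + 64*p^3 - 2*p^2*y^3 + 48*p^2*y^2 + p^2 + 32*p*y^3 - 192*p*y^2 - p*y - 128*y^3 - 12*y^2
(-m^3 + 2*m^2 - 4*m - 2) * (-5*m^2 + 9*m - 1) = 5*m^5 - 19*m^4 + 39*m^3 - 28*m^2 - 14*m + 2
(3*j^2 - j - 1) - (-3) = 3*j^2 - j + 2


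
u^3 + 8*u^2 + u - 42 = (u - 2)*(u + 3)*(u + 7)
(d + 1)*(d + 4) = d^2 + 5*d + 4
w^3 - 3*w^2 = w^2*(w - 3)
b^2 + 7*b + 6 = (b + 1)*(b + 6)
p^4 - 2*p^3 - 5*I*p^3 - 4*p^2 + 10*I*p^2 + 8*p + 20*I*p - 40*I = (p - 2)^2*(p + 2)*(p - 5*I)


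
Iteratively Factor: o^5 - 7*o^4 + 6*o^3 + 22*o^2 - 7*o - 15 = (o - 1)*(o^4 - 6*o^3 + 22*o + 15) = (o - 5)*(o - 1)*(o^3 - o^2 - 5*o - 3) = (o - 5)*(o - 3)*(o - 1)*(o^2 + 2*o + 1) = (o - 5)*(o - 3)*(o - 1)*(o + 1)*(o + 1)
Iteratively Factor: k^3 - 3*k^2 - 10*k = (k - 5)*(k^2 + 2*k) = (k - 5)*(k + 2)*(k)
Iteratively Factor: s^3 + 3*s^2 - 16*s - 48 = (s + 3)*(s^2 - 16) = (s + 3)*(s + 4)*(s - 4)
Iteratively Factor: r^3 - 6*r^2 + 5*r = (r - 5)*(r^2 - r) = r*(r - 5)*(r - 1)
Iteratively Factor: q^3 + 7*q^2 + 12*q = (q + 3)*(q^2 + 4*q) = q*(q + 3)*(q + 4)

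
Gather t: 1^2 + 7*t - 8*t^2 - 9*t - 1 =-8*t^2 - 2*t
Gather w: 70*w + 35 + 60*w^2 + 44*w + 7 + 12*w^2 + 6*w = 72*w^2 + 120*w + 42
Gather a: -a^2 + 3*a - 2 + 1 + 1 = -a^2 + 3*a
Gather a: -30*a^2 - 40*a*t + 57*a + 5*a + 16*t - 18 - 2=-30*a^2 + a*(62 - 40*t) + 16*t - 20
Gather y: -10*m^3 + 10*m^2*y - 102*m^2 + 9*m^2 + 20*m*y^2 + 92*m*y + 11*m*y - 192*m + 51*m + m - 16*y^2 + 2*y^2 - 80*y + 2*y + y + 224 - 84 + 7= -10*m^3 - 93*m^2 - 140*m + y^2*(20*m - 14) + y*(10*m^2 + 103*m - 77) + 147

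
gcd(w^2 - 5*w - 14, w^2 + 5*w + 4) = 1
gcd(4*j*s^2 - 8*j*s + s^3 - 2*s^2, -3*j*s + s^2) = s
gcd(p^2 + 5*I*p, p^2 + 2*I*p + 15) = p + 5*I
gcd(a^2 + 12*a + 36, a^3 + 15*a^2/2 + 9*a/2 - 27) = a + 6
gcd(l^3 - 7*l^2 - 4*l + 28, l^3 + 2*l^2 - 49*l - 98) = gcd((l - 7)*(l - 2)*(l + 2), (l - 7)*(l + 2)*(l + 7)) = l^2 - 5*l - 14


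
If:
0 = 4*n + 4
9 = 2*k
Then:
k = 9/2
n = -1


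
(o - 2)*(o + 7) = o^2 + 5*o - 14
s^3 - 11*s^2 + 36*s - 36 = (s - 6)*(s - 3)*(s - 2)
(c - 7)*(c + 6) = c^2 - c - 42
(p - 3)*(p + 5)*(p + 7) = p^3 + 9*p^2 - p - 105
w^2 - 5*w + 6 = (w - 3)*(w - 2)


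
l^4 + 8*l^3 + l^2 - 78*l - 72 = (l - 3)*(l + 1)*(l + 4)*(l + 6)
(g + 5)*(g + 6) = g^2 + 11*g + 30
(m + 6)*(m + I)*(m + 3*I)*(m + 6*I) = m^4 + 6*m^3 + 10*I*m^3 - 27*m^2 + 60*I*m^2 - 162*m - 18*I*m - 108*I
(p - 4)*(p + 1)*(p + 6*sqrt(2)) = p^3 - 3*p^2 + 6*sqrt(2)*p^2 - 18*sqrt(2)*p - 4*p - 24*sqrt(2)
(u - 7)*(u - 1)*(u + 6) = u^3 - 2*u^2 - 41*u + 42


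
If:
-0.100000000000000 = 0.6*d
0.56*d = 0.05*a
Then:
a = -1.87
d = -0.17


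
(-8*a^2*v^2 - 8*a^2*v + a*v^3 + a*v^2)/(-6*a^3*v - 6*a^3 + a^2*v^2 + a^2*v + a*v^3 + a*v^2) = v*(-8*a + v)/(-6*a^2 + a*v + v^2)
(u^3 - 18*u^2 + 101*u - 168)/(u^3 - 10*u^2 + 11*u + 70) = (u^2 - 11*u + 24)/(u^2 - 3*u - 10)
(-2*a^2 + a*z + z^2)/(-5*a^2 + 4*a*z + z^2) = (2*a + z)/(5*a + z)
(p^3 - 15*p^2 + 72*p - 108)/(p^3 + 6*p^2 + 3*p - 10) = (p^3 - 15*p^2 + 72*p - 108)/(p^3 + 6*p^2 + 3*p - 10)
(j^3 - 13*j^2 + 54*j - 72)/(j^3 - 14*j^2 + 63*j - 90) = (j - 4)/(j - 5)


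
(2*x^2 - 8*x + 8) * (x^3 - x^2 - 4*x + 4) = 2*x^5 - 10*x^4 + 8*x^3 + 32*x^2 - 64*x + 32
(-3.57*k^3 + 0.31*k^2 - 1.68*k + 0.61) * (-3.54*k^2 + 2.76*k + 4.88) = 12.6378*k^5 - 10.9506*k^4 - 10.6188*k^3 - 5.2834*k^2 - 6.5148*k + 2.9768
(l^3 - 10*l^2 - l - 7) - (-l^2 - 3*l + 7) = l^3 - 9*l^2 + 2*l - 14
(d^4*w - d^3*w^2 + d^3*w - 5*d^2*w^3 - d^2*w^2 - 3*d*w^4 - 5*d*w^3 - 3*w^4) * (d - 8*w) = d^5*w - 9*d^4*w^2 + d^4*w + 3*d^3*w^3 - 9*d^3*w^2 + 37*d^2*w^4 + 3*d^2*w^3 + 24*d*w^5 + 37*d*w^4 + 24*w^5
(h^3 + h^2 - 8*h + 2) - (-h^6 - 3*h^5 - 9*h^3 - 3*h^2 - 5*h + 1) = h^6 + 3*h^5 + 10*h^3 + 4*h^2 - 3*h + 1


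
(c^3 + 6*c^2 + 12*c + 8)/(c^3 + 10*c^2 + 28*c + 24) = (c + 2)/(c + 6)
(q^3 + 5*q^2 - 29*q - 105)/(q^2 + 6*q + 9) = (q^2 + 2*q - 35)/(q + 3)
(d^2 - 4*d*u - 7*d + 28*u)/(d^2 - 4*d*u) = (d - 7)/d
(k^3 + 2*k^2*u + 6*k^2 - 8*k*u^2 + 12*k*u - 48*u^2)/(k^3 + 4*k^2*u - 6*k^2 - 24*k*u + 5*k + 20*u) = (k^2 - 2*k*u + 6*k - 12*u)/(k^2 - 6*k + 5)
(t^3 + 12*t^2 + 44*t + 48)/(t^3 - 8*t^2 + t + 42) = (t^2 + 10*t + 24)/(t^2 - 10*t + 21)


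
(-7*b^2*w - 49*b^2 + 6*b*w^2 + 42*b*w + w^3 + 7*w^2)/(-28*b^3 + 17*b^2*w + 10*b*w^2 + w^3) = (w + 7)/(4*b + w)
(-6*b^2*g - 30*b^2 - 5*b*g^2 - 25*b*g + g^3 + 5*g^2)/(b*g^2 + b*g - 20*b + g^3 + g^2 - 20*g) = (-6*b + g)/(g - 4)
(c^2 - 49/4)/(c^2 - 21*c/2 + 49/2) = (c + 7/2)/(c - 7)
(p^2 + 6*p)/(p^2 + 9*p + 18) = p/(p + 3)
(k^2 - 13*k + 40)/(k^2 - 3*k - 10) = (k - 8)/(k + 2)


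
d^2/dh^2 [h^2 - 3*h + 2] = 2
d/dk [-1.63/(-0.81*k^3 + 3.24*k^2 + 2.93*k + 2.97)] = (-3.9609*k^2 + 10.5624*k + 4.7759)/(-0.81*k^3 + 3.24*k^2 + 2.93*k + 2.97)^2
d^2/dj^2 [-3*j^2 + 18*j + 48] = -6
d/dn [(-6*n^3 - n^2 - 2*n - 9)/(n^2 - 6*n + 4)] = 2*(-3*n^4 + 36*n^3 - 32*n^2 + 5*n - 31)/(n^4 - 12*n^3 + 44*n^2 - 48*n + 16)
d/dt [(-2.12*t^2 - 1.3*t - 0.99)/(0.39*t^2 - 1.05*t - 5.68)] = (2.733*t^2 + 24.8554*t + 6.3445)/(0.1521*t^4 - 0.819*t^3 - 3.3279*t^2 + 11.928*t + 32.2624)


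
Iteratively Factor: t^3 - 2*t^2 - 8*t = (t - 4)*(t^2 + 2*t) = t*(t - 4)*(t + 2)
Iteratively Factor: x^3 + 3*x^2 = (x)*(x^2 + 3*x) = x*(x + 3)*(x)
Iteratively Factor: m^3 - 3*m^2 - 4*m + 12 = (m - 3)*(m^2 - 4) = (m - 3)*(m - 2)*(m + 2)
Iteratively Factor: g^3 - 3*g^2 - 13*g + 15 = (g + 3)*(g^2 - 6*g + 5) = (g - 5)*(g + 3)*(g - 1)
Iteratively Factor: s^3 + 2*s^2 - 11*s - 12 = (s - 3)*(s^2 + 5*s + 4) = (s - 3)*(s + 1)*(s + 4)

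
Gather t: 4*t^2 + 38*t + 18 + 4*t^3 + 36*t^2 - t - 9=4*t^3 + 40*t^2 + 37*t + 9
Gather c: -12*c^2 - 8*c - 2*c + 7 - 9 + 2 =-12*c^2 - 10*c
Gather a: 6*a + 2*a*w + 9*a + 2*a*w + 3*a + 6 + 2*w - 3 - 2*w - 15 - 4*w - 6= a*(4*w + 18) - 4*w - 18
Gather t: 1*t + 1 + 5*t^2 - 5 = 5*t^2 + t - 4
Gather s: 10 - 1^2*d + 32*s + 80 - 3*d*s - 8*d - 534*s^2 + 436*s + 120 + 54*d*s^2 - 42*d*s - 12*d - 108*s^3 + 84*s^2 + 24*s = -21*d - 108*s^3 + s^2*(54*d - 450) + s*(492 - 45*d) + 210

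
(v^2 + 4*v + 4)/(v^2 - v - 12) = (v^2 + 4*v + 4)/(v^2 - v - 12)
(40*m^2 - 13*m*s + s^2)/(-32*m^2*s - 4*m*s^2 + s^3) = (-5*m + s)/(s*(4*m + s))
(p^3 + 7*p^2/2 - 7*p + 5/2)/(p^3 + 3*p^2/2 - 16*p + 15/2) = (p - 1)/(p - 3)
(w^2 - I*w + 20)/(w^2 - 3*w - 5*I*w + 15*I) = (w + 4*I)/(w - 3)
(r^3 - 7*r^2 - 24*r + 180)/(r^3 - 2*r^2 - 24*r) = (r^2 - r - 30)/(r*(r + 4))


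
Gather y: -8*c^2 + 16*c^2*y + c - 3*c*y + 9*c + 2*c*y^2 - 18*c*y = -8*c^2 + 2*c*y^2 + 10*c + y*(16*c^2 - 21*c)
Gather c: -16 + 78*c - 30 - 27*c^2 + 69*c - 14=-27*c^2 + 147*c - 60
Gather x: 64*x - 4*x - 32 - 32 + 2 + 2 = 60*x - 60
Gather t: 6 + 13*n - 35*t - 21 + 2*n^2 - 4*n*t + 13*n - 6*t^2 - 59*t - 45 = 2*n^2 + 26*n - 6*t^2 + t*(-4*n - 94) - 60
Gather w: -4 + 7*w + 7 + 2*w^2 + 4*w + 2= 2*w^2 + 11*w + 5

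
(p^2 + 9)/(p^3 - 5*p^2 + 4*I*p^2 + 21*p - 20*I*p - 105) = (p + 3*I)/(p^2 + p*(-5 + 7*I) - 35*I)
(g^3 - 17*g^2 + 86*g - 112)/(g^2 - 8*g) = g - 9 + 14/g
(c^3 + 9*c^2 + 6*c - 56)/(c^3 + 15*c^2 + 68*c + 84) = (c^2 + 2*c - 8)/(c^2 + 8*c + 12)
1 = 1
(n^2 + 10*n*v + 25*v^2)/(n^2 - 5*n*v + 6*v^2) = (n^2 + 10*n*v + 25*v^2)/(n^2 - 5*n*v + 6*v^2)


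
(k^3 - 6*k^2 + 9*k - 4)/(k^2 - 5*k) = (k^3 - 6*k^2 + 9*k - 4)/(k*(k - 5))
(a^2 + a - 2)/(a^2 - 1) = (a + 2)/(a + 1)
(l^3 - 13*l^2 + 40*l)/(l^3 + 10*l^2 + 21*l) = (l^2 - 13*l + 40)/(l^2 + 10*l + 21)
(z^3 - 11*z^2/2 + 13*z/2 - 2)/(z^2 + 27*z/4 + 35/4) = 2*(2*z^3 - 11*z^2 + 13*z - 4)/(4*z^2 + 27*z + 35)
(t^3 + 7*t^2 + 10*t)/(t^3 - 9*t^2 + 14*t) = (t^2 + 7*t + 10)/(t^2 - 9*t + 14)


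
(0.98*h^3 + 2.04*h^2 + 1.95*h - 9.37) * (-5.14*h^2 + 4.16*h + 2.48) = -5.0372*h^5 - 6.4088*h^4 + 0.893800000000001*h^3 + 61.333*h^2 - 34.1432*h - 23.2376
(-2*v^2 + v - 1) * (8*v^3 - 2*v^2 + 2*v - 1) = -16*v^5 + 12*v^4 - 14*v^3 + 6*v^2 - 3*v + 1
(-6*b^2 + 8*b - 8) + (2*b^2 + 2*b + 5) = -4*b^2 + 10*b - 3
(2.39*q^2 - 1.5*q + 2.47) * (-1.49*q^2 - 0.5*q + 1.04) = -3.5611*q^4 + 1.04*q^3 - 0.4447*q^2 - 2.795*q + 2.5688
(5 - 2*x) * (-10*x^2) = 20*x^3 - 50*x^2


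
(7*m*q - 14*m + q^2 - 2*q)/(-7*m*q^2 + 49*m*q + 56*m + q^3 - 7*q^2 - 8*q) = (-7*m*q + 14*m - q^2 + 2*q)/(7*m*q^2 - 49*m*q - 56*m - q^3 + 7*q^2 + 8*q)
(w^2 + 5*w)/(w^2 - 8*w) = (w + 5)/(w - 8)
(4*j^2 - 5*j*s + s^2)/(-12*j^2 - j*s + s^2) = (-j + s)/(3*j + s)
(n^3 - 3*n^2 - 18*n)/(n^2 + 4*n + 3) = n*(n - 6)/(n + 1)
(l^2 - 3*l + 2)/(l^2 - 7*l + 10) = (l - 1)/(l - 5)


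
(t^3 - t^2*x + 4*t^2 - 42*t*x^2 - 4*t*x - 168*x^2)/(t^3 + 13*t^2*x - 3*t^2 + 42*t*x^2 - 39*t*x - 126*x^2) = (t^2 - 7*t*x + 4*t - 28*x)/(t^2 + 7*t*x - 3*t - 21*x)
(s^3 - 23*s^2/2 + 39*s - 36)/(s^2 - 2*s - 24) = (s^2 - 11*s/2 + 6)/(s + 4)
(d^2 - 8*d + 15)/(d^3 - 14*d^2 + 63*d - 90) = 1/(d - 6)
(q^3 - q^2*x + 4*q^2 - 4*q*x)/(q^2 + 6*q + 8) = q*(q - x)/(q + 2)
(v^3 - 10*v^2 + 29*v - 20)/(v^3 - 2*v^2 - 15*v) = (v^2 - 5*v + 4)/(v*(v + 3))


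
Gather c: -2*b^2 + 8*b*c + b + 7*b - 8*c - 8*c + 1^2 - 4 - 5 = -2*b^2 + 8*b + c*(8*b - 16) - 8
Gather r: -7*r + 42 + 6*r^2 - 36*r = 6*r^2 - 43*r + 42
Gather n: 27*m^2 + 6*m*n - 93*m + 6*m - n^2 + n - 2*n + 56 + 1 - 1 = 27*m^2 - 87*m - n^2 + n*(6*m - 1) + 56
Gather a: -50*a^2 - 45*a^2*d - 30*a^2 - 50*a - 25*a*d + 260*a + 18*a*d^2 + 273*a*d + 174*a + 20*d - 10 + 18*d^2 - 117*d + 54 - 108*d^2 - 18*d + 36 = a^2*(-45*d - 80) + a*(18*d^2 + 248*d + 384) - 90*d^2 - 115*d + 80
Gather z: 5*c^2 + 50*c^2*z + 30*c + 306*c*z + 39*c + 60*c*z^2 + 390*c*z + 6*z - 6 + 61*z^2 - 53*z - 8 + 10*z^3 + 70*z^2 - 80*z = 5*c^2 + 69*c + 10*z^3 + z^2*(60*c + 131) + z*(50*c^2 + 696*c - 127) - 14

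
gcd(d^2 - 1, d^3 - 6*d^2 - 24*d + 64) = 1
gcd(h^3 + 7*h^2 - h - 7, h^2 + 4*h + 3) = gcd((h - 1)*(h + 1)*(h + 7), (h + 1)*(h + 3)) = h + 1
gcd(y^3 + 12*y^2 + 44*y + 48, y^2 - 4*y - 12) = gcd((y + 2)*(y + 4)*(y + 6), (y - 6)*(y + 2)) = y + 2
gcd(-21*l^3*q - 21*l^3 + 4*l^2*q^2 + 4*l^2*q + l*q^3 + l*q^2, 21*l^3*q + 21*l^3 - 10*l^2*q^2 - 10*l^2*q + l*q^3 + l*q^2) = -3*l^2*q - 3*l^2 + l*q^2 + l*q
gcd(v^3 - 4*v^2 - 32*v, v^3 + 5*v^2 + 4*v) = v^2 + 4*v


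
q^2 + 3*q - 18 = (q - 3)*(q + 6)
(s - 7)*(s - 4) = s^2 - 11*s + 28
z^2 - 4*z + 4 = (z - 2)^2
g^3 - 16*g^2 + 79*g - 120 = (g - 8)*(g - 5)*(g - 3)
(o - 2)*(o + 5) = o^2 + 3*o - 10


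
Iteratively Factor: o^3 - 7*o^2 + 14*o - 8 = (o - 2)*(o^2 - 5*o + 4) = (o - 4)*(o - 2)*(o - 1)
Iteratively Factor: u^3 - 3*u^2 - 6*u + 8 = (u - 1)*(u^2 - 2*u - 8) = (u - 4)*(u - 1)*(u + 2)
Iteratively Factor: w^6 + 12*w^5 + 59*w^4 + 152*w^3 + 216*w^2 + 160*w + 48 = (w + 3)*(w^5 + 9*w^4 + 32*w^3 + 56*w^2 + 48*w + 16) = (w + 2)*(w + 3)*(w^4 + 7*w^3 + 18*w^2 + 20*w + 8) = (w + 2)^2*(w + 3)*(w^3 + 5*w^2 + 8*w + 4) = (w + 2)^3*(w + 3)*(w^2 + 3*w + 2) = (w + 2)^4*(w + 3)*(w + 1)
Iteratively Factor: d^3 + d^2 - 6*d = (d)*(d^2 + d - 6) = d*(d + 3)*(d - 2)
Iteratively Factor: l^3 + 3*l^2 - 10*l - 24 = (l - 3)*(l^2 + 6*l + 8) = (l - 3)*(l + 4)*(l + 2)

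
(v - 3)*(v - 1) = v^2 - 4*v + 3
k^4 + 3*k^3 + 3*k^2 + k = k*(k + 1)^3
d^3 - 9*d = d*(d - 3)*(d + 3)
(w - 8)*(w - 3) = w^2 - 11*w + 24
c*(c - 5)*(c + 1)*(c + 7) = c^4 + 3*c^3 - 33*c^2 - 35*c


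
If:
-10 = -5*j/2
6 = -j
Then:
No Solution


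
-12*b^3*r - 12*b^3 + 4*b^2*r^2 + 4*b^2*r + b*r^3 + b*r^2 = (-2*b + r)*(6*b + r)*(b*r + b)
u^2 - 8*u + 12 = (u - 6)*(u - 2)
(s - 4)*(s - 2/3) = s^2 - 14*s/3 + 8/3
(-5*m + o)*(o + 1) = -5*m*o - 5*m + o^2 + o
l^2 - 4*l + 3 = (l - 3)*(l - 1)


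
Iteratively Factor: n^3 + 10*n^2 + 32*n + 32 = (n + 4)*(n^2 + 6*n + 8) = (n + 2)*(n + 4)*(n + 4)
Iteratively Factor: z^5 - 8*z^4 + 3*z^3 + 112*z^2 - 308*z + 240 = (z - 2)*(z^4 - 6*z^3 - 9*z^2 + 94*z - 120) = (z - 2)^2*(z^3 - 4*z^2 - 17*z + 60) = (z - 2)^2*(z + 4)*(z^2 - 8*z + 15) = (z - 5)*(z - 2)^2*(z + 4)*(z - 3)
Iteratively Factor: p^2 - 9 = (p - 3)*(p + 3)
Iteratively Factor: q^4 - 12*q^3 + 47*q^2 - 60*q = (q - 3)*(q^3 - 9*q^2 + 20*q) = (q - 4)*(q - 3)*(q^2 - 5*q) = q*(q - 4)*(q - 3)*(q - 5)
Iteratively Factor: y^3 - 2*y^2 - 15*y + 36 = (y + 4)*(y^2 - 6*y + 9) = (y - 3)*(y + 4)*(y - 3)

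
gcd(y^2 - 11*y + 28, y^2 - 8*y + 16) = y - 4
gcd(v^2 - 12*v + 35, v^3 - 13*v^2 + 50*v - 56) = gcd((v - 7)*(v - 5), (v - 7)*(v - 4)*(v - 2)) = v - 7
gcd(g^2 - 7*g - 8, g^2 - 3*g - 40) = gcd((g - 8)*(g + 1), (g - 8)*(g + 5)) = g - 8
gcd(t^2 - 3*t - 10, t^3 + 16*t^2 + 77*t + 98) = t + 2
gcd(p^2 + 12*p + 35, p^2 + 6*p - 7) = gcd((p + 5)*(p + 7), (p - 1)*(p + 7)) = p + 7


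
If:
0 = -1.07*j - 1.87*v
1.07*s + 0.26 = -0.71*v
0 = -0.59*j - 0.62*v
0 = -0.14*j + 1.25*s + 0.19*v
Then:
No Solution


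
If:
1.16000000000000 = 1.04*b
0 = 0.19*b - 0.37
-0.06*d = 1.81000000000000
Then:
No Solution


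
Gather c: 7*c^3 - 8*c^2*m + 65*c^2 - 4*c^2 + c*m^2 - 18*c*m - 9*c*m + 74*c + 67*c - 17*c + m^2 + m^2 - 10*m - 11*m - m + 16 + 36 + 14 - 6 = 7*c^3 + c^2*(61 - 8*m) + c*(m^2 - 27*m + 124) + 2*m^2 - 22*m + 60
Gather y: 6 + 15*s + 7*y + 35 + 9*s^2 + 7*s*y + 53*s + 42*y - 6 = 9*s^2 + 68*s + y*(7*s + 49) + 35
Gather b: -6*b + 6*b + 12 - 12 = 0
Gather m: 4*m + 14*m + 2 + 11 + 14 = 18*m + 27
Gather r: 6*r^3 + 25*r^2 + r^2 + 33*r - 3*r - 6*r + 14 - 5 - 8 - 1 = 6*r^3 + 26*r^2 + 24*r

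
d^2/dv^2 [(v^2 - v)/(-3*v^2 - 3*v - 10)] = 4*(9*v^3 + 45*v^2 - 45*v - 65)/(27*v^6 + 81*v^5 + 351*v^4 + 567*v^3 + 1170*v^2 + 900*v + 1000)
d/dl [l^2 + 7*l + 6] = 2*l + 7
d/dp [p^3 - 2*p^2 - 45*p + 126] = 3*p^2 - 4*p - 45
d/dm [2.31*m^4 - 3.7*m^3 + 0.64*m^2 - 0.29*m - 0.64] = 9.24*m^3 - 11.1*m^2 + 1.28*m - 0.29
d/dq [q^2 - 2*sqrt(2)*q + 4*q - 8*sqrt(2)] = 2*q - 2*sqrt(2) + 4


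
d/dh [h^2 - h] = 2*h - 1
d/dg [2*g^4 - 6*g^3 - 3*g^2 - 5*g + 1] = 8*g^3 - 18*g^2 - 6*g - 5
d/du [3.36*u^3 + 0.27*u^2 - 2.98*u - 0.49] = 10.08*u^2 + 0.54*u - 2.98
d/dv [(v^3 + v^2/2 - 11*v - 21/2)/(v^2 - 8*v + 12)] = (v^4 - 16*v^3 + 43*v^2 + 33*v - 216)/(v^4 - 16*v^3 + 88*v^2 - 192*v + 144)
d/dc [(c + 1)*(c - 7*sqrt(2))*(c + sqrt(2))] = 3*c^2 - 12*sqrt(2)*c + 2*c - 14 - 6*sqrt(2)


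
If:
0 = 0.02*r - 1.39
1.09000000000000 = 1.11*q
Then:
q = 0.98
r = 69.50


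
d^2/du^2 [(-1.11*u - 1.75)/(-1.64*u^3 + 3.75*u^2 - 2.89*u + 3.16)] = (17.912736*u^5 + 15.5226*u^4 - 151.503162*u^3 + 266.451618*u^2 - 138.29955*u + 8.031278)/(4.410944*u^9 - 30.258*u^8 + 92.506332*u^7 - 184.872783*u^6 + 279.618207*u^5 - 317.136441*u^4 + 278.745721*u^3 - 191.515908*u^2 + 86.575152*u - 31.554496)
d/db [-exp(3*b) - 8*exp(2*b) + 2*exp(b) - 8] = (-3*exp(2*b) - 16*exp(b) + 2)*exp(b)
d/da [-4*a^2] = -8*a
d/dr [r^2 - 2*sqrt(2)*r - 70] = 2*r - 2*sqrt(2)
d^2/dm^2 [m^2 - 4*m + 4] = 2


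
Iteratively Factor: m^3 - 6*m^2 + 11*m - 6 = (m - 2)*(m^2 - 4*m + 3) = (m - 3)*(m - 2)*(m - 1)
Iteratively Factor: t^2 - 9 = (t - 3)*(t + 3)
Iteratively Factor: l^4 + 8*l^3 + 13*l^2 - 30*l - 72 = (l + 4)*(l^3 + 4*l^2 - 3*l - 18) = (l - 2)*(l + 4)*(l^2 + 6*l + 9) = (l - 2)*(l + 3)*(l + 4)*(l + 3)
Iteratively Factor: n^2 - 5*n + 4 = (n - 4)*(n - 1)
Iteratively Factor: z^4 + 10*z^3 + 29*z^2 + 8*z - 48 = (z - 1)*(z^3 + 11*z^2 + 40*z + 48) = (z - 1)*(z + 4)*(z^2 + 7*z + 12) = (z - 1)*(z + 4)^2*(z + 3)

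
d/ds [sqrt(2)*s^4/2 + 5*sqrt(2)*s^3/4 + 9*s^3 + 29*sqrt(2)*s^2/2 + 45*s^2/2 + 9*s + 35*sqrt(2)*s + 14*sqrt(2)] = 2*sqrt(2)*s^3 + 15*sqrt(2)*s^2/4 + 27*s^2 + 29*sqrt(2)*s + 45*s + 9 + 35*sqrt(2)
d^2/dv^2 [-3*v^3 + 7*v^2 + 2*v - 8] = 14 - 18*v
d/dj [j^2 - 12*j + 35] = 2*j - 12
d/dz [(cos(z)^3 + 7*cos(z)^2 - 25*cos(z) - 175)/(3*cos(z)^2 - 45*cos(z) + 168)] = (-cos(z)^4 + 30*cos(z)^3 - 88*cos(z)^2 - 1134*cos(z) + 4025)*sin(z)/(3*(cos(z) - 8)^2*(cos(z) - 7)^2)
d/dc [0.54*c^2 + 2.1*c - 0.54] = 1.08*c + 2.1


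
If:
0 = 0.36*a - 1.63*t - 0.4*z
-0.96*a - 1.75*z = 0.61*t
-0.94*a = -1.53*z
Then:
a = 0.00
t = 0.00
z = 0.00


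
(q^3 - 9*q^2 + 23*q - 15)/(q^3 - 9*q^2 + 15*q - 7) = (q^2 - 8*q + 15)/(q^2 - 8*q + 7)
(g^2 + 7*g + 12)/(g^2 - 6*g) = (g^2 + 7*g + 12)/(g*(g - 6))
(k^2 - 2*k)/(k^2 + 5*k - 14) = k/(k + 7)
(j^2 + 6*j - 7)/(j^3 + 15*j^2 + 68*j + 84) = (j - 1)/(j^2 + 8*j + 12)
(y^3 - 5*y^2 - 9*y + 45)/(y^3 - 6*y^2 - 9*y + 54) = (y - 5)/(y - 6)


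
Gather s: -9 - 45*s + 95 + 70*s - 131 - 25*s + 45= 0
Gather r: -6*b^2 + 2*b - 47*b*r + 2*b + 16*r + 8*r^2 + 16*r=-6*b^2 + 4*b + 8*r^2 + r*(32 - 47*b)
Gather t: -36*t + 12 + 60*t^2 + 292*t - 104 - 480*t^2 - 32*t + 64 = -420*t^2 + 224*t - 28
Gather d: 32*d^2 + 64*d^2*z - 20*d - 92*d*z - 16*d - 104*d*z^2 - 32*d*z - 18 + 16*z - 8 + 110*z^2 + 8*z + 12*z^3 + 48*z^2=d^2*(64*z + 32) + d*(-104*z^2 - 124*z - 36) + 12*z^3 + 158*z^2 + 24*z - 26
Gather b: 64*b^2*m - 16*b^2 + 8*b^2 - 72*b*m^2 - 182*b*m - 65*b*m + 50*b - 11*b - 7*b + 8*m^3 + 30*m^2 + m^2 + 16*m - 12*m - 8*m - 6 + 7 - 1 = b^2*(64*m - 8) + b*(-72*m^2 - 247*m + 32) + 8*m^3 + 31*m^2 - 4*m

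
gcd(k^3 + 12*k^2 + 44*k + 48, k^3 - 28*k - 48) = k^2 + 6*k + 8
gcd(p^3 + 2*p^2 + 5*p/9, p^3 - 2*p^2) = p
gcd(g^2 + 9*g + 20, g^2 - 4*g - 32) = g + 4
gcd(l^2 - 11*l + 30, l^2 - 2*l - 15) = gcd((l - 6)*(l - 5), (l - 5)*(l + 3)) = l - 5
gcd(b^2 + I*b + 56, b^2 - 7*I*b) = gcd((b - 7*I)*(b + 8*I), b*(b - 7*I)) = b - 7*I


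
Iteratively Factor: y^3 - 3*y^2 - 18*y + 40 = (y - 2)*(y^2 - y - 20) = (y - 2)*(y + 4)*(y - 5)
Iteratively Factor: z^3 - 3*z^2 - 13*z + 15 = (z + 3)*(z^2 - 6*z + 5) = (z - 1)*(z + 3)*(z - 5)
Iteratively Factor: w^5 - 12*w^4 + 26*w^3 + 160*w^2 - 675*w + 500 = (w - 5)*(w^4 - 7*w^3 - 9*w^2 + 115*w - 100) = (w - 5)^2*(w^3 - 2*w^2 - 19*w + 20) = (w - 5)^3*(w^2 + 3*w - 4) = (w - 5)^3*(w - 1)*(w + 4)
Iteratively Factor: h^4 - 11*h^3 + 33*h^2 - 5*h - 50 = (h - 2)*(h^3 - 9*h^2 + 15*h + 25) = (h - 2)*(h + 1)*(h^2 - 10*h + 25) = (h - 5)*(h - 2)*(h + 1)*(h - 5)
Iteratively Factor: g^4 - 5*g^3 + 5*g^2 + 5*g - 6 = (g + 1)*(g^3 - 6*g^2 + 11*g - 6) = (g - 1)*(g + 1)*(g^2 - 5*g + 6) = (g - 3)*(g - 1)*(g + 1)*(g - 2)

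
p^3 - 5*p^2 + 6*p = p*(p - 3)*(p - 2)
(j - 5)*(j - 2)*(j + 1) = j^3 - 6*j^2 + 3*j + 10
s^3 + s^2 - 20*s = s*(s - 4)*(s + 5)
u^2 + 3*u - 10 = (u - 2)*(u + 5)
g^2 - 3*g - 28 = (g - 7)*(g + 4)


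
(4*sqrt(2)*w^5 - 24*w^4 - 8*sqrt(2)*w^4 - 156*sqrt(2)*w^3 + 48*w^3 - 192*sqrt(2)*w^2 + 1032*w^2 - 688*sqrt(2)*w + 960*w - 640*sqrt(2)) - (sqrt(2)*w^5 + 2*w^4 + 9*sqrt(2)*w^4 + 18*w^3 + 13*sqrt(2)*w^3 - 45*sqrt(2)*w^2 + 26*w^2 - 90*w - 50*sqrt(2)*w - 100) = 3*sqrt(2)*w^5 - 26*w^4 - 17*sqrt(2)*w^4 - 169*sqrt(2)*w^3 + 30*w^3 - 147*sqrt(2)*w^2 + 1006*w^2 - 638*sqrt(2)*w + 1050*w - 640*sqrt(2) + 100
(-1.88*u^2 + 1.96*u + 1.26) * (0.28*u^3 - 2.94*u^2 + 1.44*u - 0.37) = -0.5264*u^5 + 6.076*u^4 - 8.1168*u^3 - 0.1864*u^2 + 1.0892*u - 0.4662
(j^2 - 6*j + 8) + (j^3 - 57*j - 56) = j^3 + j^2 - 63*j - 48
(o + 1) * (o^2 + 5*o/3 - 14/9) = o^3 + 8*o^2/3 + o/9 - 14/9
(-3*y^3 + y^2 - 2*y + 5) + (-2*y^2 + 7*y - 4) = -3*y^3 - y^2 + 5*y + 1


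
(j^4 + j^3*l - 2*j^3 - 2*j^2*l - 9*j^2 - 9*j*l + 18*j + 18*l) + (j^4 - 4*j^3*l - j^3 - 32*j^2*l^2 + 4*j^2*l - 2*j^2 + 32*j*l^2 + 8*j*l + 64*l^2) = 2*j^4 - 3*j^3*l - 3*j^3 - 32*j^2*l^2 + 2*j^2*l - 11*j^2 + 32*j*l^2 - j*l + 18*j + 64*l^2 + 18*l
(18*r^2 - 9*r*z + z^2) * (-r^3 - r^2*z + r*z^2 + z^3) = -18*r^5 - 9*r^4*z + 26*r^3*z^2 + 8*r^2*z^3 - 8*r*z^4 + z^5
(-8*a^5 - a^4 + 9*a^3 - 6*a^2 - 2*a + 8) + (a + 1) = -8*a^5 - a^4 + 9*a^3 - 6*a^2 - a + 9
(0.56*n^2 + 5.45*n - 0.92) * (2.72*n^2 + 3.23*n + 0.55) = 1.5232*n^4 + 16.6328*n^3 + 15.4091*n^2 + 0.0259000000000005*n - 0.506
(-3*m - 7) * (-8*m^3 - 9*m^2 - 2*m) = 24*m^4 + 83*m^3 + 69*m^2 + 14*m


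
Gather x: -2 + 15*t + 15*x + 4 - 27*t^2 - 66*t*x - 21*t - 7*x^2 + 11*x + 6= -27*t^2 - 6*t - 7*x^2 + x*(26 - 66*t) + 8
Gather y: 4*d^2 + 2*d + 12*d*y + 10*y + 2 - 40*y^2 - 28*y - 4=4*d^2 + 2*d - 40*y^2 + y*(12*d - 18) - 2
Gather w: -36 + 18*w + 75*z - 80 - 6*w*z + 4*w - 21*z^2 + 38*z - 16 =w*(22 - 6*z) - 21*z^2 + 113*z - 132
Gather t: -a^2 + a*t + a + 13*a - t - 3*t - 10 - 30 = -a^2 + 14*a + t*(a - 4) - 40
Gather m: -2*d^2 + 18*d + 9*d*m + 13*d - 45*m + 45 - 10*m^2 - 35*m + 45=-2*d^2 + 31*d - 10*m^2 + m*(9*d - 80) + 90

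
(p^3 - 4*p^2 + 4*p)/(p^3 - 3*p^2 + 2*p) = (p - 2)/(p - 1)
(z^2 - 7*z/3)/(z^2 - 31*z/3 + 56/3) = z/(z - 8)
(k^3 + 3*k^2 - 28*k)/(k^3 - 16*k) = (k + 7)/(k + 4)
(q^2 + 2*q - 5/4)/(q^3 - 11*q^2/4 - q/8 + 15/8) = 2*(4*q^2 + 8*q - 5)/(8*q^3 - 22*q^2 - q + 15)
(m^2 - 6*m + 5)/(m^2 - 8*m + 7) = (m - 5)/(m - 7)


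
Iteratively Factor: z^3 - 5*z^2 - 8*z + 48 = (z - 4)*(z^2 - z - 12) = (z - 4)*(z + 3)*(z - 4)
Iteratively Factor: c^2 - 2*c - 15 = (c - 5)*(c + 3)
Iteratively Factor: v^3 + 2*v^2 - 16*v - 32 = (v - 4)*(v^2 + 6*v + 8) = (v - 4)*(v + 4)*(v + 2)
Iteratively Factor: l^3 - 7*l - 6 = (l + 2)*(l^2 - 2*l - 3) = (l + 1)*(l + 2)*(l - 3)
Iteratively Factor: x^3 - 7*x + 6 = (x + 3)*(x^2 - 3*x + 2) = (x - 2)*(x + 3)*(x - 1)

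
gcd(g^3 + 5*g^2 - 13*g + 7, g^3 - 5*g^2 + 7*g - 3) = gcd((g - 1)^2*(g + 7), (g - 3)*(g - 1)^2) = g^2 - 2*g + 1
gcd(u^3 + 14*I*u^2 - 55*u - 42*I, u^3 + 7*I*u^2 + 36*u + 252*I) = u^2 + 13*I*u - 42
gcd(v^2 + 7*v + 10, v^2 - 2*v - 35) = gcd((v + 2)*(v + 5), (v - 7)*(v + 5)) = v + 5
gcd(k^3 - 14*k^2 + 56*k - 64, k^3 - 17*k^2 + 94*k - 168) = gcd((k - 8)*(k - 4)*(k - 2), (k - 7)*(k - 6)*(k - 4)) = k - 4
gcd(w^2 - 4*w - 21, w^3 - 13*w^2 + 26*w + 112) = w - 7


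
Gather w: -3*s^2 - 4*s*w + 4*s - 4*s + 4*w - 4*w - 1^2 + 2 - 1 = -3*s^2 - 4*s*w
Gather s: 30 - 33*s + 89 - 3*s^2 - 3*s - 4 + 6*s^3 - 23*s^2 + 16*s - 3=6*s^3 - 26*s^2 - 20*s + 112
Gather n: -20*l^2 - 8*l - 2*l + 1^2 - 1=-20*l^2 - 10*l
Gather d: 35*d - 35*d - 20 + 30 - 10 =0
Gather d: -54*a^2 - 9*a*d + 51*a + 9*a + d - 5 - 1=-54*a^2 + 60*a + d*(1 - 9*a) - 6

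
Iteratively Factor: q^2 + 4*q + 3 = (q + 3)*(q + 1)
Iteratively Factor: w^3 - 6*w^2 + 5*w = (w - 5)*(w^2 - w) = w*(w - 5)*(w - 1)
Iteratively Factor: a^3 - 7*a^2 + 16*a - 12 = (a - 3)*(a^2 - 4*a + 4) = (a - 3)*(a - 2)*(a - 2)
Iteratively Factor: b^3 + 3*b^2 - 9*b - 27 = (b + 3)*(b^2 - 9) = (b - 3)*(b + 3)*(b + 3)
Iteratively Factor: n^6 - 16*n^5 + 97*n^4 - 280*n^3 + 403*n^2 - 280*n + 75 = (n - 5)*(n^5 - 11*n^4 + 42*n^3 - 70*n^2 + 53*n - 15) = (n - 5)*(n - 3)*(n^4 - 8*n^3 + 18*n^2 - 16*n + 5) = (n - 5)^2*(n - 3)*(n^3 - 3*n^2 + 3*n - 1) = (n - 5)^2*(n - 3)*(n - 1)*(n^2 - 2*n + 1) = (n - 5)^2*(n - 3)*(n - 1)^2*(n - 1)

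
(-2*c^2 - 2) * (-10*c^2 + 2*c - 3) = 20*c^4 - 4*c^3 + 26*c^2 - 4*c + 6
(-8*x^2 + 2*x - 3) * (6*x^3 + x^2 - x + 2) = -48*x^5 + 4*x^4 - 8*x^3 - 21*x^2 + 7*x - 6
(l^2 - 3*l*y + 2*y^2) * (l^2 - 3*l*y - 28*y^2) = l^4 - 6*l^3*y - 17*l^2*y^2 + 78*l*y^3 - 56*y^4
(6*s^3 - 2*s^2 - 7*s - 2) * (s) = 6*s^4 - 2*s^3 - 7*s^2 - 2*s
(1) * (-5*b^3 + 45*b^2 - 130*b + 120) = -5*b^3 + 45*b^2 - 130*b + 120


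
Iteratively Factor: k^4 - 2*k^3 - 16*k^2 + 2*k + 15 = (k + 1)*(k^3 - 3*k^2 - 13*k + 15) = (k - 5)*(k + 1)*(k^2 + 2*k - 3) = (k - 5)*(k + 1)*(k + 3)*(k - 1)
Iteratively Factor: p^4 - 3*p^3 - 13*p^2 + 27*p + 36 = (p - 4)*(p^3 + p^2 - 9*p - 9) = (p - 4)*(p - 3)*(p^2 + 4*p + 3) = (p - 4)*(p - 3)*(p + 1)*(p + 3)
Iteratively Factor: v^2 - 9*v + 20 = (v - 5)*(v - 4)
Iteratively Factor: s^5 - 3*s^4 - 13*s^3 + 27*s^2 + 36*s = (s + 1)*(s^4 - 4*s^3 - 9*s^2 + 36*s) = (s - 4)*(s + 1)*(s^3 - 9*s) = s*(s - 4)*(s + 1)*(s^2 - 9) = s*(s - 4)*(s + 1)*(s + 3)*(s - 3)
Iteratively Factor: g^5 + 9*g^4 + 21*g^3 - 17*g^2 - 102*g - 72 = (g - 2)*(g^4 + 11*g^3 + 43*g^2 + 69*g + 36) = (g - 2)*(g + 4)*(g^3 + 7*g^2 + 15*g + 9) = (g - 2)*(g + 3)*(g + 4)*(g^2 + 4*g + 3) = (g - 2)*(g + 3)^2*(g + 4)*(g + 1)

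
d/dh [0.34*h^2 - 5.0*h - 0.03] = 0.68*h - 5.0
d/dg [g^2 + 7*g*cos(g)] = -7*g*sin(g) + 2*g + 7*cos(g)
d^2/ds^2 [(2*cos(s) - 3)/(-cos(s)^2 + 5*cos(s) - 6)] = (9*(1 - cos(2*s))^2*cos(s)/2 - (1 - cos(2*s))^2/2 - 241*cos(s)/4 + 71*cos(2*s)/2 - 15*cos(3*s)/4 - cos(5*s) + 63/2)/((cos(s) - 3)^3*(cos(s) - 2)^3)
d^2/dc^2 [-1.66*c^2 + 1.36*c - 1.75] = -3.32000000000000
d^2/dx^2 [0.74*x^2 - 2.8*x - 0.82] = 1.48000000000000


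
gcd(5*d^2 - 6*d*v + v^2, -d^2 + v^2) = -d + v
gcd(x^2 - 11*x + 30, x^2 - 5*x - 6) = x - 6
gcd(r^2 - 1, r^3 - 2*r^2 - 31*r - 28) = r + 1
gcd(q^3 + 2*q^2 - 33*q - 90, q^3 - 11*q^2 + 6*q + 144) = q^2 - 3*q - 18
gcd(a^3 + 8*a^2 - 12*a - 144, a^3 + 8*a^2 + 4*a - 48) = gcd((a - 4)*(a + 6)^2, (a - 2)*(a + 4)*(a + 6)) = a + 6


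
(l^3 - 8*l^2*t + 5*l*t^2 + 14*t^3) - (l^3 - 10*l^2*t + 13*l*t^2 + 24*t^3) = 2*l^2*t - 8*l*t^2 - 10*t^3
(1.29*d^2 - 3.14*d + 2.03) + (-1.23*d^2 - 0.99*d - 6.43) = 0.0600000000000001*d^2 - 4.13*d - 4.4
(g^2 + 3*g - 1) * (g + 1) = g^3 + 4*g^2 + 2*g - 1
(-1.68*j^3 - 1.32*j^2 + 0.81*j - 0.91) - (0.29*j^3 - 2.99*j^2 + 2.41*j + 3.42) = -1.97*j^3 + 1.67*j^2 - 1.6*j - 4.33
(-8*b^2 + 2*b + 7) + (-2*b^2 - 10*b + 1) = -10*b^2 - 8*b + 8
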